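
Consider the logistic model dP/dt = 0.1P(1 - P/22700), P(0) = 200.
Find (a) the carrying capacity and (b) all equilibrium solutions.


Logistic ODE dP/dt = 0.1P(1 - P/22700) has equilibria where dP/dt = 0, i.e. P = 0 or P = 22700.
The coefficient (1 - P/K) = 0 when P = K, identifying K = 22700 as the carrying capacity.
(a) K = 22700; (b) equilibria P = 0 and P = 22700.


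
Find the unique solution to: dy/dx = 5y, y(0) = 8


General solution of y' = 5y is y = Ce^(5x).
Apply y(0) = 8: C = 8.
Particular solution: y = 8e^(5x).


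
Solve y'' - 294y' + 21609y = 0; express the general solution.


Characteristic equation: r² - 294r + 21609 = 0, i.e. (r - 147)² = 0.
Repeated root r = 147; include an x factor for the second linearly independent solution.
General solution: y = (C₁ + C₂x)e^(147x).


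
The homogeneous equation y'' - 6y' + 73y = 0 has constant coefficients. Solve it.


Characteristic equation: r² - 6r + 73 = 0.
Discriminant is negative; roots r = 3 ± 8i (complex conjugate pair).
General solution uses e^(α x)(C₁ cos(β x) + C₂ sin(β x)): y = e^(3x)(C₁cos(8x) + C₂sin(8x)).


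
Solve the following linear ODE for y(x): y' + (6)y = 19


P(x) = 6, Q(x) = 19; integrating factor μ = e^(6x).
(μ y)' = 19e^(6x) ⇒ μ y = (19/6)e^(6x) + C.
Divide by μ: y = 19/6 + Ce^(-6x).


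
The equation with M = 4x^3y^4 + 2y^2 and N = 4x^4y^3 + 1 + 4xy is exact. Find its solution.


Check exactness: ∂M/∂y = 16x^3y^3 + 4y and ∂N/∂x = 16x^3y^3 + 4y; equal, so the equation is exact.
Integrate M with respect to x (treating y as constant): ∫M dx = x^4y^4 + 2xy^2 + h(y).
Differentiate w.r.t. y and set equal to N: the x-dependent terms already match, leaving h'(y) = 1. Integrate: h(y) = y.
So F(x,y) = x^4y^4 + y + 2xy^2.
General solution: x^4y^4 + y + 2xy^2 = C.


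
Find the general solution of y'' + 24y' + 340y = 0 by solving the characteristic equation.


Characteristic equation: r² + 24r + 340 = 0.
Discriminant is negative; roots r = -12 ± 14i (complex conjugate pair).
General solution uses e^(α x)(C₁ cos(β x) + C₂ sin(β x)): y = e^(-12x)(C₁cos(14x) + C₂sin(14x)).


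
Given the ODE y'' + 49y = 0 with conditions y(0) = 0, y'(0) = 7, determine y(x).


Characteristic roots of r² + 49 = 0 are ±7i, so y = C₁cos(7x) + C₂sin(7x).
Apply y(0) = 0: C₁ = 0. Differentiate and apply y'(0) = 7: 7·C₂ = 7, so C₂ = 1.
Particular solution: y = sin(7x).


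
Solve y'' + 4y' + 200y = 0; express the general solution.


Characteristic equation: r² + 4r + 200 = 0.
Discriminant is negative; roots r = -2 ± 14i (complex conjugate pair).
General solution uses e^(α x)(C₁ cos(β x) + C₂ sin(β x)): y = e^(-2x)(C₁cos(14x) + C₂sin(14x)).


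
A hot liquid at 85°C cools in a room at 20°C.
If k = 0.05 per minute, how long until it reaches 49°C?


From T(t) = T_a + (T₀ - T_a)e^(-kt), set T(t) = 49:
(49 - 20) / (85 - 20) = e^(-0.05t), so t = -ln(0.446)/0.05 ≈ 16.1 minutes.


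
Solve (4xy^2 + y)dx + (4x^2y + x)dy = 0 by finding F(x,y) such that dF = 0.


Check exactness: ∂M/∂y = 8xy + 1 and ∂N/∂x = 8xy + 1; equal, so the equation is exact.
Integrate M with respect to x (treating y as constant): ∫M dx = 2x^2y^2 + xy + h(y).
Differentiate w.r.t. y and set equal to N: all terms match, so h'(y) = 0 and h is a constant absorbed into C.
General solution: 2x^2y^2 + xy = C.


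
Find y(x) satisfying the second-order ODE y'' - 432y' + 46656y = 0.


Characteristic equation: r² - 432r + 46656 = 0, i.e. (r - 216)² = 0.
Repeated root r = 216; include an x factor for the second linearly independent solution.
General solution: y = (C₁ + C₂x)e^(216x).


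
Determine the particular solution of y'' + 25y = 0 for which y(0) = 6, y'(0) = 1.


Characteristic roots of r² + 25 = 0 are ±5i, so y = C₁cos(5x) + C₂sin(5x).
Apply y(0) = 6: C₁ = 6. Differentiate and apply y'(0) = 1: 5·C₂ = 1, so C₂ = 1/5.
Particular solution: y = 6cos(5x) + (1/5)sin(5x).


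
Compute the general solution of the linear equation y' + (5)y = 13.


P(x) = 5, Q(x) = 13; integrating factor μ = e^(5x).
(μ y)' = 13e^(5x) ⇒ μ y = (13/5)e^(5x) + C.
Divide by μ: y = 13/5 + Ce^(-5x).


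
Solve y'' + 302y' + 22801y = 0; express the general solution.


Characteristic equation: r² + 302r + 22801 = 0, i.e. (r + 151)² = 0.
Repeated root r = -151; include an x factor for the second linearly independent solution.
General solution: y = (C₁ + C₂x)e^(-151x).


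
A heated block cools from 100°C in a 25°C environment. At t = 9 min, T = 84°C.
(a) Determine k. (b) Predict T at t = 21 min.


Newton's law: T(t) = T_a + (T₀ - T_a)e^(-kt).
(a) Use T(9) = 84: (84 - 25)/(100 - 25) = e^(-k·9), so k = -ln(0.787)/9 ≈ 0.0267.
(b) Apply k to t = 21: T(21) = 25 + (75)e^(-0.560) ≈ 67.8°C.


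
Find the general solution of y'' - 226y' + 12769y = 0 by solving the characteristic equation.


Characteristic equation: r² - 226r + 12769 = 0, i.e. (r - 113)² = 0.
Repeated root r = 113; include an x factor for the second linearly independent solution.
General solution: y = (C₁ + C₂x)e^(113x).


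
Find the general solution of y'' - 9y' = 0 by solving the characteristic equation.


Characteristic equation: r² - 9r = 0.
Factor: (r - 0)(r - 9) = 0 ⇒ r = 0, 9 (distinct real).
General solution: y = C₁ + C₂e^(9x).


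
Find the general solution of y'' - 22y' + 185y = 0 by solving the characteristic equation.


Characteristic equation: r² - 22r + 185 = 0.
Discriminant is negative; roots r = 11 ± 8i (complex conjugate pair).
General solution uses e^(α x)(C₁ cos(β x) + C₂ sin(β x)): y = e^(11x)(C₁cos(8x) + C₂sin(8x)).


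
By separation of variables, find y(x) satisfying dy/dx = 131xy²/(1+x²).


Separate: dy/y² = 131x/(1+x²) dx.
Integrate LHS: ∫ dy/y² = -1/y.
Integrate RHS via u = 1+x²: (131/2)ln(1+x²) + C.
Result: -1/y = (131/2)ln(1+x²) + C.


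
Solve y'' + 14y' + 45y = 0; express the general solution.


Characteristic equation: r² + 14r + 45 = 0.
Factor: (r + 5)(r + 9) = 0 ⇒ r = -5, -9 (distinct real).
General solution: y = C₁e^(-5x) + C₂e^(-9x).


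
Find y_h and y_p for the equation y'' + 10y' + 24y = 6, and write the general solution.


Characteristic roots of r² + 10r + 24 = 0 are -4, -6.
y_h = C₁e^(-4x) + C₂e^(-6x).
Constant forcing; try y_p = A. Then 24A = 6 ⇒ A = 1/4.
General solution: y = C₁e^(-4x) + C₂e^(-6x) + 1/4.


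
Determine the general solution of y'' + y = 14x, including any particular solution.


Homogeneous: r² + 1 = 0 ⇒ r = ±1i, y_h = C₁cos(x) + C₂sin(x).
Polynomial forcing; try y_p = Ax + B. Then y_p'' + 1 y_p = 1(Ax + B) = 14x, so B = 0 and A = 14.
General solution: y = C₁cos(x) + C₂sin(x) + 14x.


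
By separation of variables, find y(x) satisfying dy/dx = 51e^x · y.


Separate variables: dy/y = 51e^x dx.
Integrate: ln|y| = 51e^x + C₀.
Exponentiate: y = Ce^(51e^x).


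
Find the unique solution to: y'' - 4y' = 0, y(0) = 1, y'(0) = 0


Characteristic roots of r² - 4r = 0 are 4, 0.
General solution y = c₁ e^(4x) + c₂.
Apply y(0) = 1: c₁ + c₂ = 1. Apply y'(0) = 0: 4 c₁ + 0 c₂ = 0.
Solve: c₁ = 0, c₂ = 1.
Particular solution: y = 0e^(4x) + 1.


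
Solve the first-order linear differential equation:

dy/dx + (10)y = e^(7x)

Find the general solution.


P(x) = 10 ⇒ μ = e^(10x).
(μ y)' = e^(17x) ⇒ μ y = e^(17x)/17 + C.
Divide by μ: y = (1/17)e^(7x) + Ce^(-10x).


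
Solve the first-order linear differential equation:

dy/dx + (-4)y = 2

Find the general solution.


P(x) = -4 ⇒ μ = e^(-4x).
(μ y)' = 2e^(-4x) ⇒ μ y = -(1/2)e^(-4x) + C.
Divide by μ: y = -1/2 + Ce^(4x).


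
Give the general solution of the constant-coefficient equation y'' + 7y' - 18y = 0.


Characteristic equation: r² + 7r - 18 = 0.
Factor: (r - 2)(r + 9) = 0 ⇒ r = 2, -9 (distinct real).
General solution: y = C₁e^(2x) + C₂e^(-9x).


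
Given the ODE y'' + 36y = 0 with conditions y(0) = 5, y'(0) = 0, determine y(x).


Characteristic roots of r² + 36 = 0 are ±6i, so y = C₁cos(6x) + C₂sin(6x).
Apply y(0) = 5: C₁ = 5. Differentiate and apply y'(0) = 0: 6·C₂ = 0, so C₂ = 0.
Particular solution: y = 5cos(6x).


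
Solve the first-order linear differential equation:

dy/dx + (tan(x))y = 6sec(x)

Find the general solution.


P(x) = tan(x) ⇒ μ = e^(∫tan(x)dx) = sec(x).
(sec(x) y)' = 6sec²(x) ⇒ sec(x) y = 6tan(x) + C.
Multiply by cos(x): y = 6sin(x) + C·cos(x).


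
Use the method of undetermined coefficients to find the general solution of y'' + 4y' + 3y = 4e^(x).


Characteristic roots of r² + 4r + 3 = 0 are -3, -1.
y_h = C₁e^(-3x) + C₂e^(-x).
Forcing exponent 1 is not a characteristic root; try y_p = Ae^(x).
Substitute: A·(1 + (4)·1 + (3)) = A·8 = 4, so A = 1/2.
General solution: y = C₁e^(-3x) + C₂e^(-x) + (1/2)e^(x).


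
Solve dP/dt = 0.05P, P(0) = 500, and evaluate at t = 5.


The ODE dP/dt = 0.05P has solution P(t) = P(0)e^(0.05t).
Substitute P(0) = 500 and t = 5: P(5) = 500 e^(0.25) ≈ 642.


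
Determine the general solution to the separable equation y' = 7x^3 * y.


Separate variables: dy/y = 7x^3 dx.
Integrate: ln|y| = (7/4)x^4 + C₀.
Exponentiate: y = Ce^((7/4)x^4).


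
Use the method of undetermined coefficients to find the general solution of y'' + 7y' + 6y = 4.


Characteristic roots of r² + 7r + 6 = 0 are -6, -1.
y_h = C₁e^(-6x) + C₂e^(-x).
Constant forcing; try y_p = A. Then 6A = 4 ⇒ A = 2/3.
General solution: y = C₁e^(-6x) + C₂e^(-x) + 2/3.


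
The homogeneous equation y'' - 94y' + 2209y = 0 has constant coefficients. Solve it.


Characteristic equation: r² - 94r + 2209 = 0, i.e. (r - 47)² = 0.
Repeated root r = 47; include an x factor for the second linearly independent solution.
General solution: y = (C₁ + C₂x)e^(47x).


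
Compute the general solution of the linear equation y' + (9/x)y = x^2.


P(x) = 9/x ⇒ μ = x^9.
(x^9 y)' = x^11 ⇒ x^9 y = x^12/(12) + C.
Solve for y: y = (1/12)x^3 + C/x^9.


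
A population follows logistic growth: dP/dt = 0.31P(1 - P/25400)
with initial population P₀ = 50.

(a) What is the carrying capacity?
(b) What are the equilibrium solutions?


Logistic ODE dP/dt = 0.31P(1 - P/25400) has equilibria where dP/dt = 0, i.e. P = 0 or P = 25400.
The coefficient (1 - P/K) = 0 when P = K, identifying K = 25400 as the carrying capacity.
(a) K = 25400; (b) equilibria P = 0 and P = 25400.


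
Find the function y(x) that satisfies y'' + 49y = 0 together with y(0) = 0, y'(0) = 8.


Characteristic roots of r² + 49 = 0 are ±7i, so y = C₁cos(7x) + C₂sin(7x).
Apply y(0) = 0: C₁ = 0. Differentiate and apply y'(0) = 8: 7·C₂ = 8, so C₂ = 8/7.
Particular solution: y = (8/7)sin(7x).


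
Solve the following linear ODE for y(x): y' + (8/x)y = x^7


P(x) = 8/x ⇒ μ = x^8.
(x^8 y)' = x^15 ⇒ x^8 y = x^16/(16) + C.
Solve for y: y = (1/16)x^8 + C/x^8.


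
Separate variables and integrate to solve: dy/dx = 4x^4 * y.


Separate variables: dy/y = 4x^4 dx.
Integrate: ln|y| = (4/5)x^5 + C₀.
Exponentiate: y = Ce^((4/5)x^5).


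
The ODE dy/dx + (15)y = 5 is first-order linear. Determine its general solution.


P(x) = 15, Q(x) = 5; integrating factor μ = e^(15x).
(μ y)' = 5e^(15x) ⇒ μ y = (1/3)e^(15x) + C.
Divide by μ: y = 1/3 + Ce^(-15x).


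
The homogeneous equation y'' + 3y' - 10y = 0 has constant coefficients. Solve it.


Characteristic equation: r² + 3r - 10 = 0.
Factor: (r - 2)(r + 5) = 0 ⇒ r = 2, -5 (distinct real).
General solution: y = C₁e^(2x) + C₂e^(-5x).


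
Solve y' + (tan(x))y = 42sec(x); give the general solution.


P(x) = tan(x) ⇒ μ = e^(∫tan(x)dx) = sec(x).
(sec(x) y)' = 42sec²(x) ⇒ sec(x) y = 42tan(x) + C.
Multiply by cos(x): y = 42sin(x) + C·cos(x).


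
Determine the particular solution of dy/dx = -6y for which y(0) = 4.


General solution of y' = -6y is y = Ce^(-6x).
Apply y(0) = 4: C = 4.
Particular solution: y = 4e^(-6x).


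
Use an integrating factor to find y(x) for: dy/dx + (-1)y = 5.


P(x) = -1 ⇒ μ = e^(-x).
(μ y)' = 5e^(-x) ⇒ μ y = -5e^(-x) + C.
Divide by μ: y = -5 + Ce^(x).


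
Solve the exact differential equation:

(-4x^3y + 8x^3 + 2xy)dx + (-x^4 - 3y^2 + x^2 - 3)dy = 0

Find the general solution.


Check exactness: ∂M/∂y = -4x^3 + 2x and ∂N/∂x = -4x^3 + 2x; equal, so the equation is exact.
Integrate M with respect to x (treating y as constant): ∫M dx = -x^4y + 2x^4 + x^2y + h(y).
Differentiate w.r.t. y and set equal to N: the x-dependent terms already match, leaving h'(y) = -3y^2 - 3. Integrate: h(y) = -y^3 - 3y.
So F(x,y) = -x^4y + 2x^4 - y^3 + x^2y - 3y.
General solution: -x^4y + 2x^4 - y^3 + x^2y - 3y = C.


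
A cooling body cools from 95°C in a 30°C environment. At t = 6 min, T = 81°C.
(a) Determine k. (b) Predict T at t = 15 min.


Newton's law: T(t) = T_a + (T₀ - T_a)e^(-kt).
(a) Use T(6) = 81: (81 - 30)/(95 - 30) = e^(-k·6), so k = -ln(0.785)/6 ≈ 0.0404.
(b) Apply k to t = 15: T(15) = 30 + (65)e^(-0.606) ≈ 65.4°C.


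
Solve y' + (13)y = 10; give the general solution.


P(x) = 13, Q(x) = 10; integrating factor μ = e^(13x).
(μ y)' = 10e^(13x) ⇒ μ y = (10/13)e^(13x) + C.
Divide by μ: y = 10/13 + Ce^(-13x).


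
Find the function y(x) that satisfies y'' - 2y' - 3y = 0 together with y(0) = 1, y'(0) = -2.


Characteristic roots of r² - 2r - 3 = 0 are -1, 3.
General solution y = c₁ e^(-x) + c₂ e^(3x).
Apply y(0) = 1: c₁ + c₂ = 1. Apply y'(0) = -2: -1 c₁ + 3 c₂ = -2.
Solve: c₁ = 5/4, c₂ = -1/4.
Particular solution: y = (5/4)e^(-x) - (1/4)e^(3x).


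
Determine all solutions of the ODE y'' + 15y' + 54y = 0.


Characteristic equation: r² + 15r + 54 = 0.
Factor: (r + 9)(r + 6) = 0 ⇒ r = -9, -6 (distinct real).
General solution: y = C₁e^(-9x) + C₂e^(-6x).


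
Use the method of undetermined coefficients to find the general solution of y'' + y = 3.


Homogeneous part: r² + 1 = 0 ⇒ r = ±1i, so y_h = C₁cos(x) + C₂sin(x).
Try constant y_p = A; plug in: 1A = 3 ⇒ A = 3.
General solution: y = C₁cos(x) + C₂sin(x) + 3.


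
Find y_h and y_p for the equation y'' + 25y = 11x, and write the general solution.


Homogeneous: r² + 25 = 0 ⇒ r = ±5i, y_h = C₁cos(5x) + C₂sin(5x).
Polynomial forcing; try y_p = Ax + B. Then y_p'' + 25 y_p = 25(Ax + B) = 11x, so B = 0 and A = 11/25.
General solution: y = C₁cos(5x) + C₂sin(5x) + (11/25)x.


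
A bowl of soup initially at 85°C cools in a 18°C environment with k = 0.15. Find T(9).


Newton's law: dT/dt = -k(T - T_a) has solution T(t) = T_a + (T₀ - T_a)e^(-kt).
Plug in T_a = 18, T₀ = 85, k = 0.15, t = 9: T(9) = 18 + (67)e^(-1.35) ≈ 35.4°C.


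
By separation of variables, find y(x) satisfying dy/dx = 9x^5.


Integrate both sides with respect to x: y = ∫ 9x^5 dx = (3/2)x^6 + C.


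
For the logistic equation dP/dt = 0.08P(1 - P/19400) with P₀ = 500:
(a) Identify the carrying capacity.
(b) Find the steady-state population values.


Logistic ODE dP/dt = 0.08P(1 - P/19400) has equilibria where dP/dt = 0, i.e. P = 0 or P = 19400.
The coefficient (1 - P/K) = 0 when P = K, identifying K = 19400 as the carrying capacity.
(a) K = 19400; (b) equilibria P = 0 and P = 19400.


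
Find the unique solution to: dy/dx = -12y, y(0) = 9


General solution of y' = -12y is y = Ce^(-12x).
Apply y(0) = 9: C = 9.
Particular solution: y = 9e^(-12x).


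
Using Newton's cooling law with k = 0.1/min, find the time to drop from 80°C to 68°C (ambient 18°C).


From T(t) = T_a + (T₀ - T_a)e^(-kt), set T(t) = 68:
(68 - 18) / (80 - 18) = e^(-0.1t), so t = -ln(0.806)/0.1 ≈ 2.2 minutes.


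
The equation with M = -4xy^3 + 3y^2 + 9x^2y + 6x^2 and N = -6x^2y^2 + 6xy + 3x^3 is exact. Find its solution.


Check exactness: ∂M/∂y = -12xy^2 + 6y + 9x^2 and ∂N/∂x = -12xy^2 + 6y + 9x^2; equal, so the equation is exact.
Integrate M with respect to x (treating y as constant): ∫M dx = -2x^2y^3 + 3xy^2 + 3x^3y + 2x^3 + h(y).
Differentiate w.r.t. y and set equal to N: all terms match, so h'(y) = 0 and h is a constant absorbed into C.
General solution: -2x^2y^3 + 3xy^2 + 3x^3y + 2x^3 = C.


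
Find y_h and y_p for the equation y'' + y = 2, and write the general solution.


Homogeneous part: r² + 1 = 0 ⇒ r = ±1i, so y_h = C₁cos(x) + C₂sin(x).
Try constant y_p = A; plug in: 1A = 2 ⇒ A = 2.
General solution: y = C₁cos(x) + C₂sin(x) + 2.


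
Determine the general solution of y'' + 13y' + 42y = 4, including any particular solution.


Characteristic roots of r² + 13r + 42 = 0 are -7, -6.
y_h = C₁e^(-7x) + C₂e^(-6x).
Constant forcing; try y_p = A. Then 42A = 4 ⇒ A = 2/21.
General solution: y = C₁e^(-7x) + C₂e^(-6x) + 2/21.


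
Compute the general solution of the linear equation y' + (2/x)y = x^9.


P(x) = 2/x ⇒ μ = x^2.
(x^2 y)' = x^2·x^9 = x^11.
Integrate: x^2 y = x^12/(12) + C.
Solve for y: y = (1/12)x^10 + C/x^2.


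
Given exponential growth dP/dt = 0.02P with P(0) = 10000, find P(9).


The ODE dP/dt = 0.02P has solution P(t) = P(0)e^(0.02t).
Substitute P(0) = 10000 and t = 9: P(9) = 10000 e^(0.18) ≈ 11972.


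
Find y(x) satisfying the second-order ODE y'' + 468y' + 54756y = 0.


Characteristic equation: r² + 468r + 54756 = 0, i.e. (r + 234)² = 0.
Repeated root r = -234; include an x factor for the second linearly independent solution.
General solution: y = (C₁ + C₂x)e^(-234x).


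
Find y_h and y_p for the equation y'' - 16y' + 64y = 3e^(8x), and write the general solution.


Characteristic polynomial (r - 8)² = 0; repeated root r = 8.
y_h = (C₁ + C₂x)e^(8x). Forcing matches the repeated root (resonance), so try y_p = Ax² e^(8x).
Substitute and solve for A: 2A = 3, so A = 3/2.
General solution: y = (C₁ + C₂x + (3/2)x²)e^(8x).


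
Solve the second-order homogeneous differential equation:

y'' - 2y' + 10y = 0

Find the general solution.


Characteristic equation: r² - 2r + 10 = 0.
Discriminant is negative; roots r = 1 ± 3i (complex conjugate pair).
General solution uses e^(α x)(C₁ cos(β x) + C₂ sin(β x)): y = e^(x)(C₁cos(3x) + C₂sin(3x)).


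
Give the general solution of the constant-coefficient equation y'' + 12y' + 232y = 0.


Characteristic equation: r² + 12r + 232 = 0.
Discriminant is negative; roots r = -6 ± 14i (complex conjugate pair).
General solution uses e^(α x)(C₁ cos(β x) + C₂ sin(β x)): y = e^(-6x)(C₁cos(14x) + C₂sin(14x)).


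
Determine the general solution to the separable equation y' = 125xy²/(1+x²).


Separate: dy/y² = 125x/(1+x²) dx.
Integrate LHS: ∫ dy/y² = -1/y.
Integrate RHS via u = 1+x²: (125/2)ln(1+x²) + C.
Result: -1/y = (125/2)ln(1+x²) + C.


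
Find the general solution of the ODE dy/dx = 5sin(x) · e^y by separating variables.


Separate: e^(-y) dy = 5sin(x) dx.
Integrate: -e^(-y) = -5cos(x) + C₀.
Rearrange: e^(-y) = 5cos(x) + C.


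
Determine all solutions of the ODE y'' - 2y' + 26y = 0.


Characteristic equation: r² - 2r + 26 = 0.
Discriminant is negative; roots r = 1 ± 5i (complex conjugate pair).
General solution uses e^(α x)(C₁ cos(β x) + C₂ sin(β x)): y = e^(x)(C₁cos(5x) + C₂sin(5x)).


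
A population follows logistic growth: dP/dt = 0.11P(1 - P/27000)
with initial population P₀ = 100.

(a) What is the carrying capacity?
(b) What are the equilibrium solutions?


Logistic ODE dP/dt = 0.11P(1 - P/27000) has equilibria where dP/dt = 0, i.e. P = 0 or P = 27000.
The coefficient (1 - P/K) = 0 when P = K, identifying K = 27000 as the carrying capacity.
(a) K = 27000; (b) equilibria P = 0 and P = 27000.


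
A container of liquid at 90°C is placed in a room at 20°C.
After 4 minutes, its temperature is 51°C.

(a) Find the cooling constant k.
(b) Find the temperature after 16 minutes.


Newton's law: T(t) = T_a + (T₀ - T_a)e^(-kt).
(a) Use T(4) = 51: (51 - 20)/(90 - 20) = e^(-k·4), so k = -ln(0.443)/4 ≈ 0.2036.
(b) Apply k to t = 16: T(16) = 20 + (70)e^(-3.258) ≈ 22.7°C.


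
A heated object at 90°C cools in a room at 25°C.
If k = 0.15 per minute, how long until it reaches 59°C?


From T(t) = T_a + (T₀ - T_a)e^(-kt), set T(t) = 59:
(59 - 25) / (90 - 25) = e^(-0.15t), so t = -ln(0.523)/0.15 ≈ 4.3 minutes.


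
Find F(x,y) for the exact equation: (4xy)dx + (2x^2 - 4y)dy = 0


Check exactness: ∂M/∂y = 4x and ∂N/∂x = 4x; equal, so the equation is exact.
Integrate M with respect to x (treating y as constant): ∫M dx = 2x^2y + h(y).
Differentiate w.r.t. y and set equal to N: the x-dependent terms already match, leaving h'(y) = -4y. Integrate: h(y) = -2y^2.
So F(x,y) = 2x^2y - 2y^2.
General solution: 2x^2y - 2y^2 = C.


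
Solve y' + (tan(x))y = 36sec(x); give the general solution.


P(x) = tan(x) ⇒ μ = e^(∫tan(x)dx) = sec(x).
(sec(x) y)' = 36sec²(x) ⇒ sec(x) y = 36tan(x) + C.
Multiply by cos(x): y = 36sin(x) + C·cos(x).


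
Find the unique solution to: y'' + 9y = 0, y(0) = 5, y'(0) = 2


Characteristic roots of r² + 9 = 0 are ±3i, so y = C₁cos(3x) + C₂sin(3x).
Apply y(0) = 5: C₁ = 5. Differentiate and apply y'(0) = 2: 3·C₂ = 2, so C₂ = 2/3.
Particular solution: y = 5cos(3x) + (2/3)sin(3x).


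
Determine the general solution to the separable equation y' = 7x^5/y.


Separate variables: y dy = 7x^5 dx.
Integrate both sides: y²/2 = (7/6)x^6 + C₀.
Multiply by 2: y² = (7/3)x^6 + C.


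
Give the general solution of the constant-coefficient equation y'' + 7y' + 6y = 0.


Characteristic equation: r² + 7r + 6 = 0.
Factor: (r + 6)(r + 1) = 0 ⇒ r = -6, -1 (distinct real).
General solution: y = C₁e^(-6x) + C₂e^(-x).


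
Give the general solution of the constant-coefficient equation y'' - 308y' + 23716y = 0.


Characteristic equation: r² - 308r + 23716 = 0, i.e. (r - 154)² = 0.
Repeated root r = 154; include an x factor for the second linearly independent solution.
General solution: y = (C₁ + C₂x)e^(154x).


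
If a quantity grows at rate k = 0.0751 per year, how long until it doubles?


Exponential growth: P(t) = P₀ e^(0.0751t). Set P(t)/P₀ = 2: e^(0.0751t) = 2.
Solve: t = ln(2)/0.0751 ≈ 9.23 years.


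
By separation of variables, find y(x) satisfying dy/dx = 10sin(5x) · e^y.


Separate: e^(-y) dy = 10sin(5x) dx.
Integrate: -e^(-y) = -2cos(5x) + C₀.
Rearrange: e^(-y) = 2cos(5x) + C.


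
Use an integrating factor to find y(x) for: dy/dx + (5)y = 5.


P(x) = 5, Q(x) = 5; integrating factor μ = e^(5x).
(μ y)' = 5e^(5x) ⇒ μ y = e^(5x) + C.
Divide by μ: y = 1 + Ce^(-5x).


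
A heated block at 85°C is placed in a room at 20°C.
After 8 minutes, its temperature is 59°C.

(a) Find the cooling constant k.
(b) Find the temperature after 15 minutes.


Newton's law: T(t) = T_a + (T₀ - T_a)e^(-kt).
(a) Use T(8) = 59: (59 - 20)/(85 - 20) = e^(-k·8), so k = -ln(0.600)/8 ≈ 0.0639.
(b) Apply k to t = 15: T(15) = 20 + (65)e^(-0.958) ≈ 44.9°C.


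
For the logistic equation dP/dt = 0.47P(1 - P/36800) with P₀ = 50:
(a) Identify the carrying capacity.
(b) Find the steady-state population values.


Logistic ODE dP/dt = 0.47P(1 - P/36800) has equilibria where dP/dt = 0, i.e. P = 0 or P = 36800.
The coefficient (1 - P/K) = 0 when P = K, identifying K = 36800 as the carrying capacity.
(a) K = 36800; (b) equilibria P = 0 and P = 36800.


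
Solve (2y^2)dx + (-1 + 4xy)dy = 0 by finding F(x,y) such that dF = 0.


Check exactness: ∂M/∂y = 4y and ∂N/∂x = 4y; equal, so the equation is exact.
Integrate M with respect to x (treating y as constant): ∫M dx = 2xy^2 + h(y).
Differentiate w.r.t. y and set equal to N: the x-dependent terms already match, leaving h'(y) = -1. Integrate: h(y) = -y.
So F(x,y) = -y + 2xy^2.
General solution: -y + 2xy^2 = C.


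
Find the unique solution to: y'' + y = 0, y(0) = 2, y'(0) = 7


Characteristic roots of r² + 1 = 0 are ±1i, so y = C₁cos(x) + C₂sin(x).
Apply y(0) = 2: C₁ = 2. Differentiate and apply y'(0) = 7: 1·C₂ = 7, so C₂ = 7.
Particular solution: y = 2cos(x) + 7sin(x).


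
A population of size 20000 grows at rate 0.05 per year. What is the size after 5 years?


The ODE dP/dt = 0.05P has solution P(t) = P(0)e^(0.05t).
Substitute P(0) = 20000 and t = 5: P(5) = 20000 e^(0.25) ≈ 25681.


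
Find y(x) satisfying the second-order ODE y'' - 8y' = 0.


Characteristic equation: r² - 8r = 0.
Factor: (r - 0)(r - 8) = 0 ⇒ r = 0, 8 (distinct real).
General solution: y = C₁ + C₂e^(8x).


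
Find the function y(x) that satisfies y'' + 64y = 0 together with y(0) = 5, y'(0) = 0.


Characteristic roots of r² + 64 = 0 are ±8i, so y = C₁cos(8x) + C₂sin(8x).
Apply y(0) = 5: C₁ = 5. Differentiate and apply y'(0) = 0: 8·C₂ = 0, so C₂ = 0.
Particular solution: y = 5cos(8x).


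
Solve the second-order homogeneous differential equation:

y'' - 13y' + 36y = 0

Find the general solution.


Characteristic equation: r² - 13r + 36 = 0.
Factor: (r - 9)(r - 4) = 0 ⇒ r = 9, 4 (distinct real).
General solution: y = C₁e^(9x) + C₂e^(4x).


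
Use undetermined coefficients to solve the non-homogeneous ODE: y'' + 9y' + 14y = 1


Characteristic roots of r² + 9r + 14 = 0 are -2, -7.
y_h = C₁e^(-2x) + C₂e^(-7x).
Constant forcing; try y_p = A. Then 14A = 1 ⇒ A = 1/14.
General solution: y = C₁e^(-2x) + C₂e^(-7x) + 1/14.


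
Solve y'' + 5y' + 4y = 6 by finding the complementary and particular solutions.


Characteristic roots of r² + 5r + 4 = 0 are -4, -1.
y_h = C₁e^(-4x) + C₂e^(-x).
Constant forcing; try y_p = A. Then 4A = 6 ⇒ A = 3/2.
General solution: y = C₁e^(-4x) + C₂e^(-x) + 3/2.


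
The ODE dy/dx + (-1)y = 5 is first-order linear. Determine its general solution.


P(x) = -1 ⇒ μ = e^(-x).
(μ y)' = 5e^(-x) ⇒ μ y = -5e^(-x) + C.
Divide by μ: y = -5 + Ce^(x).


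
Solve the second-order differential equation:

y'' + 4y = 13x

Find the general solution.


Homogeneous: r² + 4 = 0 ⇒ r = ±2i, y_h = C₁cos(2x) + C₂sin(2x).
Polynomial forcing; try y_p = Ax + B. Then y_p'' + 4 y_p = 4(Ax + B) = 13x, so B = 0 and A = 13/4.
General solution: y = C₁cos(2x) + C₂sin(2x) + (13/4)x.


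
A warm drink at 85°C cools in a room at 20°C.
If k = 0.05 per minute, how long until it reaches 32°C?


From T(t) = T_a + (T₀ - T_a)e^(-kt), set T(t) = 32:
(32 - 20) / (85 - 20) = e^(-0.05t), so t = -ln(0.185)/0.05 ≈ 33.8 minutes.


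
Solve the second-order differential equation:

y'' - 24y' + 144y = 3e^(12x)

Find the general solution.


Characteristic polynomial (r - 12)² = 0; repeated root r = 12.
y_h = (C₁ + C₂x)e^(12x). Forcing matches the repeated root (resonance), so try y_p = Ax² e^(12x).
Substitute and solve for A: 2A = 3, so A = 3/2.
General solution: y = (C₁ + C₂x + (3/2)x²)e^(12x).


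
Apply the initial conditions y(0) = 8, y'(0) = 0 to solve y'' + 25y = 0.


Characteristic roots of r² + 25 = 0 are ±5i, so y = C₁cos(5x) + C₂sin(5x).
Apply y(0) = 8: C₁ = 8. Differentiate and apply y'(0) = 0: 5·C₂ = 0, so C₂ = 0.
Particular solution: y = 8cos(5x).


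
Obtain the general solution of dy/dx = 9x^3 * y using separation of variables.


Separate variables: dy/y = 9x^3 dx.
Integrate: ln|y| = (9/4)x^4 + C₀.
Exponentiate: y = Ce^((9/4)x^4).


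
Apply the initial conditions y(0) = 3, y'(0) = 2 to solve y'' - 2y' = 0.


Characteristic roots of r² - 2r = 0 are 2, 0.
General solution y = c₁ e^(2x) + c₂.
Apply y(0) = 3: c₁ + c₂ = 3. Apply y'(0) = 2: 2 c₁ + 0 c₂ = 2.
Solve: c₁ = 1, c₂ = 2.
Particular solution: y = e^(2x) + 2.


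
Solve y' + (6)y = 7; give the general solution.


P(x) = 6, Q(x) = 7; integrating factor μ = e^(6x).
(μ y)' = 7e^(6x) ⇒ μ y = (7/6)e^(6x) + C.
Divide by μ: y = 7/6 + Ce^(-6x).


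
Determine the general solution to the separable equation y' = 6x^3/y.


Separate variables: y dy = 6x^3 dx.
Integrate both sides: y²/2 = (3/2)x^4 + C₀.
Multiply by 2: y² = 3x^4 + C.


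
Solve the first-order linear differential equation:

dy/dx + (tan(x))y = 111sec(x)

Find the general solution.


P(x) = tan(x) ⇒ μ = e^(∫tan(x)dx) = sec(x).
(sec(x) y)' = 111sec²(x) ⇒ sec(x) y = 111tan(x) + C.
Multiply by cos(x): y = 111sin(x) + C·cos(x).


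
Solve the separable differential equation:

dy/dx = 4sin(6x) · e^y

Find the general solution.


Separate: e^(-y) dy = 4sin(6x) dx.
Integrate: -e^(-y) = -(2/3)cos(6x) + C₀.
Rearrange: e^(-y) = (2/3)cos(6x) + C.


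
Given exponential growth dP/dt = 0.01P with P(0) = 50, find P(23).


The ODE dP/dt = 0.01P has solution P(t) = P(0)e^(0.01t).
Substitute P(0) = 50 and t = 23: P(23) = 50 e^(0.23) ≈ 63.


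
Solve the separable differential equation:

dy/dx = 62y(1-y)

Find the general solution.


Separate: dy/[y(1-y)] = 62 dx.
Partial fractions: 1/[y(1-y)] = 1/y + 1/(1-y).
Integrate: ln|y/(1-y)| = 62x + C₀.
Solve for y: y = 1/(1 + Ce^(-62x)).


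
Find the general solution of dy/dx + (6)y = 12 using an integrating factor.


P(x) = 6, Q(x) = 12; integrating factor μ = e^(6x).
(μ y)' = 12e^(6x) ⇒ μ y = 2e^(6x) + C.
Divide by μ: y = 2 + Ce^(-6x).


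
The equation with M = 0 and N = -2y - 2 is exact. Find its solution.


Check exactness: ∂M/∂y = 0 and ∂N/∂x = 0; equal, so the equation is exact.
Integrate M with respect to x (treating y as constant): ∫M dx = 0 + h(y).
Differentiate w.r.t. y and set equal to N: the x-dependent terms already match, leaving h'(y) = -2y - 2. Integrate: h(y) = -y^2 - 2y.
So F(x,y) = -y^2 - 2y.
General solution: -y^2 - 2y = C.


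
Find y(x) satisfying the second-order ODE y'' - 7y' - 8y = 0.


Characteristic equation: r² - 7r - 8 = 0.
Factor: (r + 1)(r - 8) = 0 ⇒ r = -1, 8 (distinct real).
General solution: y = C₁e^(-x) + C₂e^(8x).


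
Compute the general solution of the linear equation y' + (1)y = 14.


P(x) = 1, Q(x) = 14; integrating factor μ = e^(x).
(μ y)' = 14e^(x) ⇒ μ y = 14e^(x) + C.
Divide by μ: y = 14 + Ce^(-x).


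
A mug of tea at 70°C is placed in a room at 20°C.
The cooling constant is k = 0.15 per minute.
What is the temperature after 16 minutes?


Newton's law: dT/dt = -k(T - T_a) has solution T(t) = T_a + (T₀ - T_a)e^(-kt).
Plug in T_a = 20, T₀ = 70, k = 0.15, t = 16: T(16) = 20 + (50)e^(-2.40) ≈ 24.5°C.


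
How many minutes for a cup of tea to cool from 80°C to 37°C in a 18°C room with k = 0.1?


From T(t) = T_a + (T₀ - T_a)e^(-kt), set T(t) = 37:
(37 - 18) / (80 - 18) = e^(-0.1t), so t = -ln(0.306)/0.1 ≈ 11.8 minutes.


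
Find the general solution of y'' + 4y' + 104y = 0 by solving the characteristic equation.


Characteristic equation: r² + 4r + 104 = 0.
Discriminant is negative; roots r = -2 ± 10i (complex conjugate pair).
General solution uses e^(α x)(C₁ cos(β x) + C₂ sin(β x)): y = e^(-2x)(C₁cos(10x) + C₂sin(10x)).


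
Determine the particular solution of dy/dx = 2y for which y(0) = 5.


General solution of y' = 2y is y = Ce^(2x).
Apply y(0) = 5: C = 5.
Particular solution: y = 5e^(2x).


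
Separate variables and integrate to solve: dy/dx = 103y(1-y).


Separate: dy/[y(1-y)] = 103 dx.
Partial fractions: 1/[y(1-y)] = 1/y + 1/(1-y).
Integrate: ln|y/(1-y)| = 103x + C₀.
Solve for y: y = 1/(1 + Ce^(-103x)).


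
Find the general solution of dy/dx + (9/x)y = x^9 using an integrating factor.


P(x) = 9/x ⇒ μ = x^9.
(x^9 y)' = x^9·x^9 = x^18.
Integrate: x^9 y = x^19/(19) + C.
Solve for y: y = (1/19)x^10 + C/x^9.


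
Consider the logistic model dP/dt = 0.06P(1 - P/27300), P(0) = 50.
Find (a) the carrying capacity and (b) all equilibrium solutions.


Logistic ODE dP/dt = 0.06P(1 - P/27300) has equilibria where dP/dt = 0, i.e. P = 0 or P = 27300.
The coefficient (1 - P/K) = 0 when P = K, identifying K = 27300 as the carrying capacity.
(a) K = 27300; (b) equilibria P = 0 and P = 27300.


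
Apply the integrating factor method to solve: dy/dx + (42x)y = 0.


P(x) = 42x ⇒ μ = e^(21x²).
Q(x) = 0 so μ y is constant: y = Ce^(-21x²).


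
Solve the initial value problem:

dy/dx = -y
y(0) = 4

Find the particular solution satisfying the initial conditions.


General solution of y' = -y is y = Ce^(-x).
Apply y(0) = 4: C = 4.
Particular solution: y = 4e^(-x).


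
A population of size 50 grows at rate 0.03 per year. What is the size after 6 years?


The ODE dP/dt = 0.03P has solution P(t) = P(0)e^(0.03t).
Substitute P(0) = 50 and t = 6: P(6) = 50 e^(0.18) ≈ 60.


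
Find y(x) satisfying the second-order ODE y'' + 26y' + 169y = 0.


Characteristic equation: r² + 26r + 169 = 0, i.e. (r + 13)² = 0.
Repeated root r = -13; include an x factor for the second linearly independent solution.
General solution: y = (C₁ + C₂x)e^(-13x).


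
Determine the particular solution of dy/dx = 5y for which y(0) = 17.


General solution of y' = 5y is y = Ce^(5x).
Apply y(0) = 17: C = 17.
Particular solution: y = 17e^(5x).


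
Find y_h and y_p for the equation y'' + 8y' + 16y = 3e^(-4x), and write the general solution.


Characteristic polynomial (r + 4)² = 0; repeated root r = -4.
y_h = (C₁ + C₂x)e^(-4x). Forcing matches the repeated root (resonance), so try y_p = Ax² e^(-4x).
Substitute and solve for A: 2A = 3, so A = 3/2.
General solution: y = (C₁ + C₂x + (3/2)x²)e^(-4x).


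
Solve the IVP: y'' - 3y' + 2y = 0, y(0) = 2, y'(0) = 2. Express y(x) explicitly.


Characteristic roots of r² - 3r + 2 = 0 are 1, 2.
General solution y = c₁ e^(x) + c₂ e^(2x).
Apply y(0) = 2: c₁ + c₂ = 2. Apply y'(0) = 2: 1 c₁ + 2 c₂ = 2.
Solve: c₁ = 2, c₂ = 0.
Particular solution: y = 2e^(x) + 0e^(2x).


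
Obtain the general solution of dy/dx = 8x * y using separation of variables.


Separate variables: dy/y = 8x dx.
Integrate: ln|y| = 4x^2 + C₀.
Exponentiate: y = Ce^(4x^2).


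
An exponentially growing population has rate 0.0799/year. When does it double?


Exponential growth: P(t) = P₀ e^(0.0799t). Set P(t)/P₀ = 2: e^(0.0799t) = 2.
Solve: t = ln(2)/0.0799 ≈ 8.68 years.


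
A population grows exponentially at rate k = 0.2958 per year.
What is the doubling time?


Exponential growth: P(t) = P₀ e^(0.2958t). Set P(t)/P₀ = 2: e^(0.2958t) = 2.
Solve: t = ln(2)/0.2958 ≈ 2.34 years.


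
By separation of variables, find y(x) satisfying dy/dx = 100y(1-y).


Separate: dy/[y(1-y)] = 100 dx.
Partial fractions: 1/[y(1-y)] = 1/y + 1/(1-y).
Integrate: ln|y/(1-y)| = 100x + C₀.
Solve for y: y = 1/(1 + Ce^(-100x)).


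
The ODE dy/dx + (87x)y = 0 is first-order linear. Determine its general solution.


P(x) = 87x ⇒ μ = e^((87/2)x²).
Q(x) = 0 so μ y is constant: y = Ce^(-(87/2)x²).


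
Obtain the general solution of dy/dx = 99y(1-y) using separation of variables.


Separate: dy/[y(1-y)] = 99 dx.
Partial fractions: 1/[y(1-y)] = 1/y + 1/(1-y).
Integrate: ln|y/(1-y)| = 99x + C₀.
Solve for y: y = 1/(1 + Ce^(-99x)).


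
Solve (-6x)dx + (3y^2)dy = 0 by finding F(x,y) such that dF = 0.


Check exactness: ∂M/∂y = 0 and ∂N/∂x = 0; equal, so the equation is exact.
Integrate M with respect to x (treating y as constant): ∫M dx = -3x^2 + h(y).
Differentiate w.r.t. y and set equal to N: the x-dependent terms already match, leaving h'(y) = 3y^2. Integrate: h(y) = y^3.
So F(x,y) = -3x^2 + y^3.
General solution: -3x^2 + y^3 = C.


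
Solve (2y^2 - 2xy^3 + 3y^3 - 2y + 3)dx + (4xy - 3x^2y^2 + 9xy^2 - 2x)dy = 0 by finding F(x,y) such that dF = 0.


Check exactness: ∂M/∂y = 4y - 6xy^2 + 9y^2 - 2 and ∂N/∂x = 4y - 6xy^2 + 9y^2 - 2; equal, so the equation is exact.
Integrate M with respect to x (treating y as constant): ∫M dx = 2xy^2 - x^2y^3 + 3xy^3 - 2xy + 3x + h(y).
Differentiate w.r.t. y and set equal to N: all terms match, so h'(y) = 0 and h is a constant absorbed into C.
General solution: 2xy^2 - x^2y^3 + 3xy^3 - 2xy + 3x = C.


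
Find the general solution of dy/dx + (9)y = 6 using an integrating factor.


P(x) = 9, Q(x) = 6; integrating factor μ = e^(9x).
(μ y)' = 6e^(9x) ⇒ μ y = (2/3)e^(9x) + C.
Divide by μ: y = 2/3 + Ce^(-9x).


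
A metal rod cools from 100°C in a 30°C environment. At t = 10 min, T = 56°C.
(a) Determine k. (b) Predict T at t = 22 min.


Newton's law: T(t) = T_a + (T₀ - T_a)e^(-kt).
(a) Use T(10) = 56: (56 - 30)/(100 - 30) = e^(-k·10), so k = -ln(0.371)/10 ≈ 0.0990.
(b) Apply k to t = 22: T(22) = 30 + (70)e^(-2.179) ≈ 37.9°C.


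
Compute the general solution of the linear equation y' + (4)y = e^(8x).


P(x) = 4 ⇒ μ = e^(4x).
(μ y)' = e^(12x) ⇒ μ y = e^(12x)/12 + C.
Divide by μ: y = (1/12)e^(8x) + Ce^(-4x).


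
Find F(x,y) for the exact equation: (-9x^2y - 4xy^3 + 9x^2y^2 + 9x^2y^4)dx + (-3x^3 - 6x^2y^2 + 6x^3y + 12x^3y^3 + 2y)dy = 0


Check exactness: ∂M/∂y = -9x^2 - 12xy^2 + 18x^2y + 36x^2y^3 and ∂N/∂x = -9x^2 - 12xy^2 + 18x^2y + 36x^2y^3; equal, so the equation is exact.
Integrate M with respect to x (treating y as constant): ∫M dx = -3x^3y - 2x^2y^3 + 3x^3y^2 + 3x^3y^4 + h(y).
Differentiate w.r.t. y and set equal to N: the x-dependent terms already match, leaving h'(y) = 2y. Integrate: h(y) = y^2.
So F(x,y) = -3x^3y - 2x^2y^3 + 3x^3y^2 + 3x^3y^4 + y^2.
General solution: -3x^3y - 2x^2y^3 + 3x^3y^2 + 3x^3y^4 + y^2 = C.


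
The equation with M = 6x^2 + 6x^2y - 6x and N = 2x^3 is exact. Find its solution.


Check exactness: ∂M/∂y = 6x^2 and ∂N/∂x = 6x^2; equal, so the equation is exact.
Integrate M with respect to x (treating y as constant): ∫M dx = 2x^3 + 2x^3y - 3x^2 + h(y).
Differentiate w.r.t. y and set equal to N: all terms match, so h'(y) = 0 and h is a constant absorbed into C.
General solution: 2x^3 + 2x^3y - 3x^2 = C.


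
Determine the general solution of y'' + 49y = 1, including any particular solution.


Homogeneous part: r² + 49 = 0 ⇒ r = ±7i, so y_h = C₁cos(7x) + C₂sin(7x).
Try constant y_p = A; plug in: 49A = 1 ⇒ A = 1/49.
General solution: y = C₁cos(7x) + C₂sin(7x) + 1/49.


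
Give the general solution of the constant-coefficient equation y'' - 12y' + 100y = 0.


Characteristic equation: r² - 12r + 100 = 0.
Discriminant is negative; roots r = 6 ± 8i (complex conjugate pair).
General solution uses e^(α x)(C₁ cos(β x) + C₂ sin(β x)): y = e^(6x)(C₁cos(8x) + C₂sin(8x)).


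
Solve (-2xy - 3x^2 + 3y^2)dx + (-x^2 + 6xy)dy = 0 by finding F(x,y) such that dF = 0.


Check exactness: ∂M/∂y = -2x + 6y and ∂N/∂x = -2x + 6y; equal, so the equation is exact.
Integrate M with respect to x (treating y as constant): ∫M dx = -x^2y - x^3 + 3xy^2 + h(y).
Differentiate w.r.t. y and set equal to N: all terms match, so h'(y) = 0 and h is a constant absorbed into C.
General solution: -x^2y - x^3 + 3xy^2 = C.


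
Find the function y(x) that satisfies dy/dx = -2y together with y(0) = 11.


General solution of y' = -2y is y = Ce^(-2x).
Apply y(0) = 11: C = 11.
Particular solution: y = 11e^(-2x).


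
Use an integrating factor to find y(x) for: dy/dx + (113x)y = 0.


P(x) = 113x ⇒ μ = e^((113/2)x²).
Q(x) = 0 so μ y is constant: y = Ce^(-(113/2)x²).


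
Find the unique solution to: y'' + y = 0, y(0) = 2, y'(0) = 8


Characteristic roots of r² + 1 = 0 are ±1i, so y = C₁cos(x) + C₂sin(x).
Apply y(0) = 2: C₁ = 2. Differentiate and apply y'(0) = 8: 1·C₂ = 8, so C₂ = 8.
Particular solution: y = 2cos(x) + 8sin(x).


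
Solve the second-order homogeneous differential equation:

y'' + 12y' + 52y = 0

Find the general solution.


Characteristic equation: r² + 12r + 52 = 0.
Discriminant is negative; roots r = -6 ± 4i (complex conjugate pair).
General solution uses e^(α x)(C₁ cos(β x) + C₂ sin(β x)): y = e^(-6x)(C₁cos(4x) + C₂sin(4x)).
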